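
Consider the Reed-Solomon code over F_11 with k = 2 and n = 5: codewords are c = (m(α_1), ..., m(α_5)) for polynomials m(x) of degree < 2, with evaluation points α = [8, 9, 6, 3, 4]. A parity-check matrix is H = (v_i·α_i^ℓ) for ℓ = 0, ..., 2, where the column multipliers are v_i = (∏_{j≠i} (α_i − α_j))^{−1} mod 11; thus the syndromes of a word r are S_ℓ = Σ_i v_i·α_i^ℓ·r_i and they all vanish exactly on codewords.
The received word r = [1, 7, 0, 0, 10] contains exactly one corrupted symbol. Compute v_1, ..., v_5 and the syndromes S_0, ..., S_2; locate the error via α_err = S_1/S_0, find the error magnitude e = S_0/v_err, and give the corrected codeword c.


S = (9, 5, 4), error at position 4, error magnitude e = 7, c = [1, 7, 0, 4, 10].

Step 1: column multipliers v_i = (∏_{j≠i}(α_i − α_j))^{−1} mod 11.
  i = 1 (α = 8): (8−9)(8−6)(8−3)(8−4) = (−1)·2·5·4 = −40 ≡ 4, so v_1 = 4^{−1} = 3 (mod 11).
  i = 2 (α = 9): (9−8)(9−6)(9−3)(9−4) = 1·3·6·5 = 90 ≡ 2, so v_2 = 2^{−1} = 6 (mod 11).
  i = 3 (α = 6): (6−8)(6−9)(6−3)(6−4) = (−2)·(−3)·3·2 = 36 ≡ 3, so v_3 = 3^{−1} = 4 (mod 11).
  i = 4 (α = 3): (3−8)(3−9)(3−6)(3−4) = (−5)·(−6)·(−3)·(−1) = 90 ≡ 2, so v_4 = 2^{−1} = 6 (mod 11).
  i = 5 (α = 4): (4−8)(4−9)(4−6)(4−3) = (−4)·(−5)·(−2)·1 = −40 ≡ 4, so v_5 = 4^{−1} = 3 (mod 11).
  v = [3, 6, 4, 6, 3].
Step 2: syndromes of r = [1, 7, 0, 0, 10] (all sums mod 11).
  S_0 = Σ v_i r_i = 3·1 + 6·7 + 4·0 + 6·0 + 3·10 = 75 ≡ 9.
  S_1 = Σ v_i α_i r_i = 3·8·1 + 6·9·7 + 4·6·0 + 6·3·0 + 3·4·10 = 522 ≡ 5.
  α_i^2 mod 11 = [9, 4, 3, 9, 5].
  S_2 = Σ v_i α_i^2 r_i = 3·9·1 + 6·4·7 + 4·3·0 + 6·9·0 + 3·5·10 = 345 ≡ 4.
  S = (9, 5, 4) ≠ 0, so r is not a codeword (an error is present).
Step 3: locate the error. For a single error e at position i, S_ℓ = v_i·e·α_i^ℓ, so α_err = S_1/S_0.
  S_0^{−1} = 9^{−1} = 5 (mod 11), so α_err = 5·5 = 25 ≡ 3 = α_4. Error position i = 4.
  Consistency check: S_2/S_1 = 4·9 = 36 ≡ 3 = α_err ✓ (single-error assumption holds).
Step 4: error magnitude e = S_0/v_4 = S_0·∏_{j≠4}(α_4 − α_j) = 9·2 = 18 ≡ 7 (mod 11).
Step 5: correct position 4: c_4 = r_4 − e = 0 − 7 ≡ 4 (mod 11). Hence c = [1, 7, 0, 4, 10].
  Check: interpolating c through the α_i gives m(x) = 8 + 6·x (degree < 2) with m(α_i) = c_i for every i, so c is indeed a codeword.


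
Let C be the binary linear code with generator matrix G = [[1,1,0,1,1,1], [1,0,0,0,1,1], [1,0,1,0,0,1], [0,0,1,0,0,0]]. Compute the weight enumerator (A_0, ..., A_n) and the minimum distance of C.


Weight distribution: A_0 = 1, A_1 = 2, A_2 = 3, A_3 = 4, A_4 = 3, A_5 = 2, A_6 = 1. Minimum distance d = 1.

Enumerate all 2^4 = 16 messages m ∈ F_2^4.
For each, compute codeword c = mG in F_2^6, then tally its weight.
  m = 0000 → c = 000000, weight = 0.
  m = 1000 → c = 110111, weight = 5.
  m = 0100 → c = 100011, weight = 3.
  m = 1100 → c = 010100, weight = 2.
  m = 0010 → c = 101001, weight = 3.
  m = 1010 → c = 011110, weight = 4.
  m = 0110 → c = 001010, weight = 2.
  m = 1110 → c = 111101, weight = 5.
  m = 0001 → c = 001000, weight = 1.
  m = 1001 → c = 111111, weight = 6.
  m = 0101 → c = 101011, weight = 4.
  m = 1101 → c = 011100, weight = 3.
  m = 0011 → c = 100001, weight = 2.
  m = 1011 → c = 010110, weight = 3.
  m = 0111 → c = 000010, weight = 1.
  m = 1111 → c = 110101, weight = 4.
Tally weights:
  weight 0: 1 codewords.
  weight 1: 2 codewords.
  weight 2: 3 codewords.
  weight 3: 4 codewords.
  weight 4: 3 codewords.
  weight 5: 2 codewords.
  weight 6: 1 codewords.
Minimum distance d = smallest w > 0 with A_w > 0 = 1.
Sanity: Σ A_w = 16 = 2^4 = 16 ✓.


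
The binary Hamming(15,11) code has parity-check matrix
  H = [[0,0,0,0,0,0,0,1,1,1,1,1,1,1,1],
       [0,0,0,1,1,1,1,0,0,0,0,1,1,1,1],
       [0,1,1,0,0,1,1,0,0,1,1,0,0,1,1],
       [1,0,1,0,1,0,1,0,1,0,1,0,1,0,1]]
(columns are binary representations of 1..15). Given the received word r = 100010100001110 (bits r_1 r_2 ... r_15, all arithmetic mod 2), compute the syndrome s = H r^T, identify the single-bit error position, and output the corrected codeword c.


s = (1, 1, 0, 0)^T, error position = 12, corrected codeword c = 100010100000110

Compute s = H r^T mod 2 one row at a time:
  s_1 = 0 + 0 + 0 + 0 + 1 + 1 + 1 + 0 = 3 ≡ 1 (mod 2).
  s_2 = 0 + 1 + 0 + 1 + 1 + 1 + 1 + 0 = 5 ≡ 1 (mod 2).
  s_3 = 0 + 0 + 0 + 1 + 0 + 0 + 1 + 0 = 2 ≡ 0 (mod 2).
  s_4 = 1 + 0 + 1 + 1 + 0 + 0 + 1 + 0 = 4 ≡ 0 (mod 2).
s = (1, 1, 0, 0)^T — this equals column 12 of H (binary 1100), so error is at position 12.
Correct: flip bit 12 of r = 100010100001110 to get c = 100010100000110.


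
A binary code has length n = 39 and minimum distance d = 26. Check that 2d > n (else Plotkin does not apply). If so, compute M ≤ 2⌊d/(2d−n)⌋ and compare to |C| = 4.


Plotkin bound M ≤ 4; given |C| = 4 ≤ bound (satisfied).

Check applicability: 2d = 52, n = 39.
2d − n = 13 > 0, so Plotkin applies.
Compute d/(2d−n) = 26/13 ≈ 2.0000.
⌊d/(2d−n)⌋ = 2.
Plotkin bound: M ≤ 2·2 = 4.
Given |C| = 4, check: satisfied.
This |C| is at the Plotkin bound.


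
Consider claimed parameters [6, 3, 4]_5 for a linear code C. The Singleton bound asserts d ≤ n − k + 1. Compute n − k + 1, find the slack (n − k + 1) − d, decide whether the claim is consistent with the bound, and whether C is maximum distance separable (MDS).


Singleton RHS = n − k + 1 = 4, slack = 0, bound satisfied, MDS.

Singleton bound: d ≤ n − k + 1.
Here n = 6, k = 3, so n − k + 1 = 4.
Given d = 4, check d ≤ 4: YES.
Slack = (n − k + 1) − d = 0.
The code is MDS (slack = 0).
Description: the claimed parameters are [6, 3, 4]_5; such a code would be MDS (meets Singleton bound).


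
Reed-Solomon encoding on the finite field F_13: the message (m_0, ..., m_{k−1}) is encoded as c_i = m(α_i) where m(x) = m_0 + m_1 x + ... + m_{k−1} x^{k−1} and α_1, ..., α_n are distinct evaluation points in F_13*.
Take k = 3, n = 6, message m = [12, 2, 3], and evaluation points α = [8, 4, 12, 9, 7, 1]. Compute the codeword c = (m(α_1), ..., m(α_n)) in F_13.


c = [12, 3, 0, 0, 4, 4]

Message polynomial: m(x) = 12 + 2·x + 3·x^2 (mod 13).
For each evaluation point α_i, compute m(α_i) mod 13:
  α_1 = 8: Horner steps 3 → 0 → 12, so m(8) = 12.
  α_2 = 4: Horner steps 3 → 1 → 3, so m(4) = 3.
  α_3 = 12: Horner steps 3 → 12 → 0, so m(12) = 0.
  α_4 = 9: Horner steps 3 → 3 → 0, so m(9) = 0.
  α_5 = 7: Horner steps 3 → 10 → 4, so m(7) = 4.
  α_6 = 1: Horner steps 3 → 5 → 4, so m(1) = 4.
Codeword c = [12, 3, 0, 0, 4, 4] ∈ F_13^6.


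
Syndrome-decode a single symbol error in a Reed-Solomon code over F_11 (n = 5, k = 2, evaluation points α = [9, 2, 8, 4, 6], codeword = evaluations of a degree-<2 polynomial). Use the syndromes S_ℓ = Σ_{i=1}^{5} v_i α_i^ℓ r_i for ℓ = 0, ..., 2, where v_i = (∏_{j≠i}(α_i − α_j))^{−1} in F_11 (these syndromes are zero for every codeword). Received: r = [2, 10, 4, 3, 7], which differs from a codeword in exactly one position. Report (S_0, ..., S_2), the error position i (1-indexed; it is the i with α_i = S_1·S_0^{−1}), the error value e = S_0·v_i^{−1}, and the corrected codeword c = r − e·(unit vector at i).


S = (10, 3, 2), error at position 3, error magnitude e = 4, c = [2, 10, 0, 3, 7].

Step 1: column multipliers v_i = (∏_{j≠i}(α_i − α_j))^{−1} mod 11.
  i = 1 (α = 9): (9−2)(9−8)(9−4)(9−6) = 7·1·5·3 = 105 ≡ 6, so v_1 = 6^{−1} = 2 (mod 11).
  i = 2 (α = 2): (2−9)(2−8)(2−4)(2−6) = (−7)·(−6)·(−2)·(−4) = 336 ≡ 6, so v_2 = 6^{−1} = 2 (mod 11).
  i = 3 (α = 8): (8−9)(8−2)(8−4)(8−6) = (−1)·6·4·2 = −48 ≡ 7, so v_3 = 7^{−1} = 8 (mod 11).
  i = 4 (α = 4): (4−9)(4−2)(4−8)(4−6) = (−5)·2·(−4)·(−2) = −80 ≡ 8, so v_4 = 8^{−1} = 7 (mod 11).
  i = 5 (α = 6): (6−9)(6−2)(6−8)(6−4) = (−3)·4·(−2)·2 = 48 ≡ 4, so v_5 = 4^{−1} = 3 (mod 11).
  v = [2, 2, 8, 7, 3].
Step 2: syndromes of r = [2, 10, 4, 3, 7] (all sums mod 11).
  S_0 = Σ v_i r_i = 2·2 + 2·10 + 8·4 + 7·3 + 3·7 = 98 ≡ 10.
  S_1 = Σ v_i α_i r_i = 2·9·2 + 2·2·10 + 8·8·4 + 7·4·3 + 3·6·7 = 542 ≡ 3.
  α_i^2 mod 11 = [4, 4, 9, 5, 3].
  S_2 = Σ v_i α_i^2 r_i = 2·4·2 + 2·4·10 + 8·9·4 + 7·5·3 + 3·3·7 = 552 ≡ 2.
  S = (10, 3, 2) ≠ 0, so r is not a codeword (an error is present).
Step 3: locate the error. For a single error e at position i, S_ℓ = v_i·e·α_i^ℓ, so α_err = S_1/S_0.
  S_0^{−1} = 10^{−1} = 10 (mod 11), so α_err = 3·10 = 30 ≡ 8 = α_3. Error position i = 3.
  Consistency check: S_2/S_1 = 2·4 = 8 ≡ 8 = α_err ✓ (single-error assumption holds).
Step 4: error magnitude e = S_0/v_3 = S_0·∏_{j≠3}(α_3 − α_j) = 10·7 = 70 ≡ 4 (mod 11).
Step 5: correct position 3: c_3 = r_3 − e = 4 − 4 ≡ 0 (mod 11). Hence c = [2, 10, 0, 3, 7].
  Check: interpolating c through the α_i gives m(x) = 6 + 2·x (degree < 2) with m(α_i) = c_i for every i, so c is indeed a codeword.


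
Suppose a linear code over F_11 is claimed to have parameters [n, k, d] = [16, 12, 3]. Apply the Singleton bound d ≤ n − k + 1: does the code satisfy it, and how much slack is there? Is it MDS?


Singleton RHS = n − k + 1 = 5, slack = 2, bound satisfied, not MDS.

Singleton bound: d ≤ n − k + 1.
Here n = 16, k = 12, so n − k + 1 = 5.
Given d = 3, check d ≤ 5: YES.
Slack = (n − k + 1) − d = 2.
The code is NOT MDS (slack = 2 > 0).
Description: the claimed parameters are [16, 12, 3]_11; such a code would be non-MDS.


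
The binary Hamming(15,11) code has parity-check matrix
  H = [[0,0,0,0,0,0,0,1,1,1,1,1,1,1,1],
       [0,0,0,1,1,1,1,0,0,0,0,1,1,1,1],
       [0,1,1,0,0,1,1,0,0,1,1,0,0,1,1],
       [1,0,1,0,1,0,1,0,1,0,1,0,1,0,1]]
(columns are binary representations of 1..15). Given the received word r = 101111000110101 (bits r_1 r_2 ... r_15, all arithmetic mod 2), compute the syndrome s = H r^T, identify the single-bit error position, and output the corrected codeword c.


s = (0, 1, 1, 0)^T, error position = 6, corrected codeword c = 101110000110101

Compute s = H r^T mod 2 one row at a time:
  s_1 = 0 + 0 + 1 + 1 + 0 + 1 + 0 + 1 = 4 ≡ 0 (mod 2).
  s_2 = 1 + 1 + 1 + 0 + 0 + 1 + 0 + 1 = 5 ≡ 1 (mod 2).
  s_3 = 0 + 1 + 1 + 0 + 1 + 1 + 0 + 1 = 5 ≡ 1 (mod 2).
  s_4 = 1 + 1 + 1 + 0 + 0 + 1 + 1 + 1 = 6 ≡ 0 (mod 2).
s = (0, 1, 1, 0)^T — this equals column 6 of H (binary 0110), so error is at position 6.
Correct: flip bit 6 of r = 101111000110101 to get c = 101110000110101.


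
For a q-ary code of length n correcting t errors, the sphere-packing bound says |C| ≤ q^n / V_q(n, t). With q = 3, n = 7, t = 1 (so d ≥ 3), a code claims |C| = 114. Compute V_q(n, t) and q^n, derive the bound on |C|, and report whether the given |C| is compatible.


V_q(n, t) = 15, q^n = 2187, Hamming bound = 145, |C| = 114 ≤ bound (satisfied).

Step 1: Compute V_q(n, t) = Σ_{j=0}^1 C(n, j) (q−1)^j.
  j = 0: C(7,0)·(2)^0 = 1·1 = 1.
  j = 1: C(7,1)·(2)^1 = 7·2 = 14.
  V_q(n, t) = 1 + 14 = 15.
Step 2: q^n = 3^7 = 2187.
Step 3: Hamming bound ⌊q^n / V_q(n,t)⌋ = ⌊2187/15⌋ = 145.
Step 4: Compare |C| = 114 to 145: satisfied.
The claimed |C| lies below the Hamming bound.


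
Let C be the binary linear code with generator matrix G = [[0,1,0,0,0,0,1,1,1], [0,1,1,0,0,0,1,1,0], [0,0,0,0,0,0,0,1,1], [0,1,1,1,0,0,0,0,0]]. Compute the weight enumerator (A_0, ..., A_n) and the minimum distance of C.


Weight distribution: A_0 = 1, A_2 = 4, A_3 = 6, A_4 = 3, A_5 = 2. Minimum distance d = 2.

Enumerate all 2^4 = 16 messages m ∈ F_2^4.
For each, compute codeword c = mG in F_2^9, then tally its weight.
  m = 0000 → c = 000000000, weight = 0.
  m = 1000 → c = 010000111, weight = 4.
  m = 0100 → c = 011000110, weight = 4.
  m = 1100 → c = 001000001, weight = 2.
  m = 0010 → c = 000000011, weight = 2.
  m = 1010 → c = 010000100, weight = 2.
  m = 0110 → c = 011000101, weight = 4.
  m = 1110 → c = 001000010, weight = 2.
  m = 0001 → c = 011100000, weight = 3.
  m = 1001 → c = 001100111, weight = 5.
  m = 0101 → c = 000100110, weight = 3.
  m = 1101 → c = 010100001, weight = 3.
  m = 0011 → c = 011100011, weight = 5.
  m = 1011 → c = 001100100, weight = 3.
  m = 0111 → c = 000100101, weight = 3.
  m = 1111 → c = 010100010, weight = 3.
Tally weights:
  weight 0: 1 codewords.
  weight 2: 4 codewords.
  weight 3: 6 codewords.
  weight 4: 3 codewords.
  weight 5: 2 codewords.
Minimum distance d = smallest w > 0 with A_w > 0 = 2.
Sanity: Σ A_w = 16 = 2^4 = 16 ✓.


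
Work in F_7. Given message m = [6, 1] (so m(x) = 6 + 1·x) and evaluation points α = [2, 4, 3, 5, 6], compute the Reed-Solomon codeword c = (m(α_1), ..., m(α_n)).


c = [1, 3, 2, 4, 5]

Message polynomial: m(x) = 6 + 1·x (mod 7).
For each evaluation point α_i, compute m(α_i) mod 7:
  α_1 = 2: Horner steps 1 → 1, so m(2) = 1.
  α_2 = 4: Horner steps 1 → 3, so m(4) = 3.
  α_3 = 3: Horner steps 1 → 2, so m(3) = 2.
  α_4 = 5: Horner steps 1 → 4, so m(5) = 4.
  α_5 = 6: Horner steps 1 → 5, so m(6) = 5.
Codeword c = [1, 3, 2, 4, 5] ∈ F_7^5.


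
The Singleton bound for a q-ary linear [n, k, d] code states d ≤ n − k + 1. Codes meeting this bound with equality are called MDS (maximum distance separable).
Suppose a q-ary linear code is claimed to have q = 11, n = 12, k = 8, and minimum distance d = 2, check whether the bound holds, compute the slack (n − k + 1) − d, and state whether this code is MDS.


Singleton RHS = n − k + 1 = 5, slack = 3, bound satisfied, not MDS.

Singleton bound: d ≤ n − k + 1.
Here n = 12, k = 8, so n − k + 1 = 5.
Given d = 2, check d ≤ 5: YES.
Slack = (n − k + 1) − d = 3.
The code is NOT MDS (slack = 3 > 0).
Description: the claimed parameters are [12, 8, 2]_11; such a code would be non-MDS.


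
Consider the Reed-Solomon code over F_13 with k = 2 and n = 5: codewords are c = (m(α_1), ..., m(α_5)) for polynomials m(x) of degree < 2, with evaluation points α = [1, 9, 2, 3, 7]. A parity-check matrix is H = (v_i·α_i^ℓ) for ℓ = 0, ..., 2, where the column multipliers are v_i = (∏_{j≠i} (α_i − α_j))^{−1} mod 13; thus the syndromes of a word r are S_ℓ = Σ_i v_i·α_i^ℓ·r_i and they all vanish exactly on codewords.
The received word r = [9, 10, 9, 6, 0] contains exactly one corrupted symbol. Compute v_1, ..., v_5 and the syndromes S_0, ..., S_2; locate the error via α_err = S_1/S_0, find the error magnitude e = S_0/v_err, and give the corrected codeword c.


S = (2, 4, 8), error at position 3, error magnitude e = 8, c = [9, 10, 1, 6, 0].

Step 1: column multipliers v_i = (∏_{j≠i}(α_i − α_j))^{−1} mod 13.
  i = 1 (α = 1): (1−9)(1−2)(1−3)(1−7) = (−8)·(−1)·(−2)·(−6) = 96 ≡ 5, so v_1 = 5^{−1} = 8 (mod 13).
  i = 2 (α = 9): (9−1)(9−2)(9−3)(9−7) = 8·7·6·2 = 672 ≡ 9, so v_2 = 9^{−1} = 3 (mod 13).
  i = 3 (α = 2): (2−1)(2−9)(2−3)(2−7) = 1·(−7)·(−1)·(−5) = −35 ≡ 4, so v_3 = 4^{−1} = 10 (mod 13).
  i = 4 (α = 3): (3−1)(3−9)(3−2)(3−7) = 2·(−6)·1·(−4) = 48 ≡ 9, so v_4 = 9^{−1} = 3 (mod 13).
  i = 5 (α = 7): (7−1)(7−9)(7−2)(7−3) = 6·(−2)·5·4 = −240 ≡ 7, so v_5 = 7^{−1} = 2 (mod 13).
  v = [8, 3, 10, 3, 2].
Step 2: syndromes of r = [9, 10, 9, 6, 0] (all sums mod 13).
  S_0 = Σ v_i r_i = 8·9 + 3·10 + 10·9 + 3·6 + 2·0 = 210 ≡ 2.
  S_1 = Σ v_i α_i r_i = 8·1·9 + 3·9·10 + 10·2·9 + 3·3·6 + 2·7·0 = 576 ≡ 4.
  α_i^2 mod 13 = [1, 3, 4, 9, 10].
  S_2 = Σ v_i α_i^2 r_i = 8·1·9 + 3·3·10 + 10·4·9 + 3·9·6 + 2·10·0 = 684 ≡ 8.
  S = (2, 4, 8) ≠ 0, so r is not a codeword (an error is present).
Step 3: locate the error. For a single error e at position i, S_ℓ = v_i·e·α_i^ℓ, so α_err = S_1/S_0.
  S_0^{−1} = 2^{−1} = 7 (mod 13), so α_err = 4·7 = 28 ≡ 2 = α_3. Error position i = 3.
  Consistency check: S_2/S_1 = 8·10 = 80 ≡ 2 = α_err ✓ (single-error assumption holds).
Step 4: error magnitude e = S_0/v_3 = S_0·∏_{j≠3}(α_3 − α_j) = 2·4 = 8 ≡ 8 (mod 13).
Step 5: correct position 3: c_3 = r_3 − e = 9 − 8 ≡ 1 (mod 13). Hence c = [9, 10, 1, 6, 0].
  Check: interpolating c through the α_i gives m(x) = 4 + 5·x (degree < 2) with m(α_i) = c_i for every i, so c is indeed a codeword.


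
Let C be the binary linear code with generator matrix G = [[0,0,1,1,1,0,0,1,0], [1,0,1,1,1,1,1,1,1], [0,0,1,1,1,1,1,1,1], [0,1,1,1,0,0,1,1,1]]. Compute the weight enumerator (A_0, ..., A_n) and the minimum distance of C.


Weight distribution: A_0 = 1, A_1 = 1, A_3 = 2, A_4 = 4, A_5 = 3, A_6 = 2, A_7 = 2, A_8 = 1. Minimum distance d = 1.

Enumerate all 2^4 = 16 messages m ∈ F_2^4.
For each, compute codeword c = mG in F_2^9, then tally its weight.
  m = 0000 → c = 000000000, weight = 0.
  m = 1000 → c = 001110010, weight = 4.
  m = 0100 → c = 101111111, weight = 8.
  m = 1100 → c = 100001101, weight = 4.
  m = 0010 → c = 001111111, weight = 7.
  m = 1010 → c = 000001101, weight = 3.
  m = 0110 → c = 100000000, weight = 1.
  m = 1110 → c = 101110010, weight = 5.
  m = 0001 → c = 011100111, weight = 6.
  m = 1001 → c = 010010101, weight = 4.
  m = 0101 → c = 110011000, weight = 4.
  m = 1101 → c = 111101010, weight = 6.
  m = 0011 → c = 010011000, weight = 3.
  m = 1011 → c = 011101010, weight = 5.
  m = 0111 → c = 111100111, weight = 7.
  m = 1111 → c = 110010101, weight = 5.
Tally weights:
  weight 0: 1 codewords.
  weight 1: 1 codewords.
  weight 3: 2 codewords.
  weight 4: 4 codewords.
  weight 5: 3 codewords.
  weight 6: 2 codewords.
  weight 7: 2 codewords.
  weight 8: 1 codewords.
Minimum distance d = smallest w > 0 with A_w > 0 = 1.
Sanity: Σ A_w = 16 = 2^4 = 16 ✓.


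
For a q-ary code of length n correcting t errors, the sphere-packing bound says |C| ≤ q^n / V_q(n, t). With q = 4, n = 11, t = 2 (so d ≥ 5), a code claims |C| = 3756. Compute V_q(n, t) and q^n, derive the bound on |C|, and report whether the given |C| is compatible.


V_q(n, t) = 529, q^n = 4194304, Hamming bound = 7928, |C| = 3756 ≤ bound (satisfied).

Step 1: Compute V_q(n, t) = Σ_{j=0}^2 C(n, j) (q−1)^j.
  j = 0: C(11,0)·(3)^0 = 1·1 = 1.
  j = 1: C(11,1)·(3)^1 = 11·3 = 33.
  j = 2: C(11,2)·(3)^2 = 55·9 = 495.
  V_q(n, t) = 1 + 33 + 495 = 529.
Step 2: q^n = 4^11 = 4194304.
Step 3: Hamming bound ⌊q^n / V_q(n,t)⌋ = ⌊4194304/529⌋ = 7928.
Step 4: Compare |C| = 3756 to 7928: satisfied.
The claimed |C| lies below the Hamming bound.


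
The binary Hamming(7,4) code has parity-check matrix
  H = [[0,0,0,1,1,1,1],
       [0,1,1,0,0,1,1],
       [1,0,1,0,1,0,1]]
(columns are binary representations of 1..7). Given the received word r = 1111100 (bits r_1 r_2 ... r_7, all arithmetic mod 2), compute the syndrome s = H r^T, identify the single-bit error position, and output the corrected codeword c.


s = (0, 0, 1)^T, error position = 1, corrected codeword c = 0111100

Compute s = H r^T mod 2 one row at a time:
  s_1 = 1 + 1 + 0 + 0 = 2 ≡ 0 (mod 2).
  s_2 = 1 + 1 + 0 + 0 = 2 ≡ 0 (mod 2).
  s_3 = 1 + 1 + 1 + 0 = 3 ≡ 1 (mod 2).
s = (0, 0, 1)^T — this equals column 1 of H (binary 001), so error is at position 1.
Correct: flip bit 1 of r = 1111100 to get c = 0111100.


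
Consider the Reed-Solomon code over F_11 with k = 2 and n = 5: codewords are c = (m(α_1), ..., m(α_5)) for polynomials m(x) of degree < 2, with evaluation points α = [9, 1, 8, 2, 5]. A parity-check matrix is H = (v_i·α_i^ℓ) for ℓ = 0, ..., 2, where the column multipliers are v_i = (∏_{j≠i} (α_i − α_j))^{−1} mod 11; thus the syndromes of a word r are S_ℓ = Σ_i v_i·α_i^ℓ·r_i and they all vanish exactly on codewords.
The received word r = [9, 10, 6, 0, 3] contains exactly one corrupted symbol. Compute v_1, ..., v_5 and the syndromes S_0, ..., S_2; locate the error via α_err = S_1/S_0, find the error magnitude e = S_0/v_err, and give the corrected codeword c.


S = (6, 10, 2), error at position 1, error magnitude e = 2, c = [7, 10, 6, 0, 3].

Step 1: column multipliers v_i = (∏_{j≠i}(α_i − α_j))^{−1} mod 11.
  i = 1 (α = 9): (9−1)(9−8)(9−2)(9−5) = 8·1·7·4 = 224 ≡ 4, so v_1 = 4^{−1} = 3 (mod 11).
  i = 2 (α = 1): (1−9)(1−8)(1−2)(1−5) = (−8)·(−7)·(−1)·(−4) = 224 ≡ 4, so v_2 = 4^{−1} = 3 (mod 11).
  i = 3 (α = 8): (8−9)(8−1)(8−2)(8−5) = (−1)·7·6·3 = −126 ≡ 6, so v_3 = 6^{−1} = 2 (mod 11).
  i = 4 (α = 2): (2−9)(2−1)(2−8)(2−5) = (−7)·1·(−6)·(−3) = −126 ≡ 6, so v_4 = 6^{−1} = 2 (mod 11).
  i = 5 (α = 5): (5−9)(5−1)(5−8)(5−2) = (−4)·4·(−3)·3 = 144 ≡ 1, so v_5 = 1^{−1} = 1 (mod 11).
  v = [3, 3, 2, 2, 1].
Step 2: syndromes of r = [9, 10, 6, 0, 3] (all sums mod 11).
  S_0 = Σ v_i r_i = 3·9 + 3·10 + 2·6 + 2·0 + 1·3 = 72 ≡ 6.
  S_1 = Σ v_i α_i r_i = 3·9·9 + 3·1·10 + 2·8·6 + 2·2·0 + 1·5·3 = 384 ≡ 10.
  α_i^2 mod 11 = [4, 1, 9, 4, 3].
  S_2 = Σ v_i α_i^2 r_i = 3·4·9 + 3·1·10 + 2·9·6 + 2·4·0 + 1·3·3 = 255 ≡ 2.
  S = (6, 10, 2) ≠ 0, so r is not a codeword (an error is present).
Step 3: locate the error. For a single error e at position i, S_ℓ = v_i·e·α_i^ℓ, so α_err = S_1/S_0.
  S_0^{−1} = 6^{−1} = 2 (mod 11), so α_err = 10·2 = 20 ≡ 9 = α_1. Error position i = 1.
  Consistency check: S_2/S_1 = 2·10 = 20 ≡ 9 = α_err ✓ (single-error assumption holds).
Step 4: error magnitude e = S_0/v_1 = S_0·∏_{j≠1}(α_1 − α_j) = 6·4 = 24 ≡ 2 (mod 11).
Step 5: correct position 1: c_1 = r_1 − e = 9 − 2 ≡ 7 (mod 11). Hence c = [7, 10, 6, 0, 3].
  Check: interpolating c through the α_i gives m(x) = 9 + 1·x (degree < 2) with m(α_i) = c_i for every i, so c is indeed a codeword.


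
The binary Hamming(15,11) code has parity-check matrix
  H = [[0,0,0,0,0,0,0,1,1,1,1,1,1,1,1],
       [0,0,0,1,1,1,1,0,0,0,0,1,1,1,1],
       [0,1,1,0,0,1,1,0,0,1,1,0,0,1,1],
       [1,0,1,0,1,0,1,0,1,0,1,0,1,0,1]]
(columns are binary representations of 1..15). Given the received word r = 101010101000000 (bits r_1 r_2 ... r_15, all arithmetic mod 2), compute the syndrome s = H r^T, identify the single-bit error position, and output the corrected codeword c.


s = (1, 0, 0, 1)^T, error position = 9, corrected codeword c = 101010100000000

Compute s = H r^T mod 2 one row at a time:
  s_1 = 0 + 1 + 0 + 0 + 0 + 0 + 0 + 0 = 1 ≡ 1 (mod 2).
  s_2 = 0 + 1 + 0 + 1 + 0 + 0 + 0 + 0 = 2 ≡ 0 (mod 2).
  s_3 = 0 + 1 + 0 + 1 + 0 + 0 + 0 + 0 = 2 ≡ 0 (mod 2).
  s_4 = 1 + 1 + 1 + 1 + 1 + 0 + 0 + 0 = 5 ≡ 1 (mod 2).
s = (1, 0, 0, 1)^T — this equals column 9 of H (binary 1001), so error is at position 9.
Correct: flip bit 9 of r = 101010101000000 to get c = 101010100000000.


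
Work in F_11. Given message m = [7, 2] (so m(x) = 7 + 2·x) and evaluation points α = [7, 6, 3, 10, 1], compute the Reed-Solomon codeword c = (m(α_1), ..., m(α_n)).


c = [10, 8, 2, 5, 9]

Message polynomial: m(x) = 7 + 2·x (mod 11).
For each evaluation point α_i, compute m(α_i) mod 11:
  α_1 = 7: Horner steps 2 → 10, so m(7) = 10.
  α_2 = 6: Horner steps 2 → 8, so m(6) = 8.
  α_3 = 3: Horner steps 2 → 2, so m(3) = 2.
  α_4 = 10: Horner steps 2 → 5, so m(10) = 5.
  α_5 = 1: Horner steps 2 → 9, so m(1) = 9.
Codeword c = [10, 8, 2, 5, 9] ∈ F_11^5.


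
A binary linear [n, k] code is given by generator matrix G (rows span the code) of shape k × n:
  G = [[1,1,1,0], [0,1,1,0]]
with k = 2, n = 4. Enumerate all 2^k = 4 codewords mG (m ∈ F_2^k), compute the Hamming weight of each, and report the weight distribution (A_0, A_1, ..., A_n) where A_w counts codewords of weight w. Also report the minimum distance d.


Weight distribution: A_0 = 1, A_1 = 1, A_2 = 1, A_3 = 1. Minimum distance d = 1.

Enumerate all 2^2 = 4 messages m ∈ F_2^2.
For each, compute codeword c = mG in F_2^4, then tally its weight.
  m = 00 → c = 0000, weight = 0.
  m = 10 → c = 1110, weight = 3.
  m = 01 → c = 0110, weight = 2.
  m = 11 → c = 1000, weight = 1.
Tally weights:
  weight 0: 1 codewords.
  weight 1: 1 codewords.
  weight 2: 1 codewords.
  weight 3: 1 codewords.
Minimum distance d = smallest w > 0 with A_w > 0 = 1.
Sanity: Σ A_w = 4 = 2^2 = 4 ✓.


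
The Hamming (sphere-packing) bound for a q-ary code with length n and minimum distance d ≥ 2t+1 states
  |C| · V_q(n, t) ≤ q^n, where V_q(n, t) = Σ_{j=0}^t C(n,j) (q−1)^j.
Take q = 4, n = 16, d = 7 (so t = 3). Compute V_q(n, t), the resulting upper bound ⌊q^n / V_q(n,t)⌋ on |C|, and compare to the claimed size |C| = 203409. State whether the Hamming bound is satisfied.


V_q(n, t) = 16249, q^n = 4294967296, Hamming bound = 264321, |C| = 203409 ≤ bound (satisfied).

Step 1: Compute V_q(n, t) = Σ_{j=0}^3 C(n, j) (q−1)^j.
  j = 0: C(16,0)·(3)^0 = 1·1 = 1.
  j = 1: C(16,1)·(3)^1 = 16·3 = 48.
  j = 2: C(16,2)·(3)^2 = 120·9 = 1080.
  j = 3: C(16,3)·(3)^3 = 560·27 = 15120.
  V_q(n, t) = 1 + 48 + 1080 + 15120 = 16249.
Step 2: q^n = 4^16 = 4294967296.
Step 3: Hamming bound ⌊q^n / V_q(n,t)⌋ = ⌊4294967296/16249⌋ = 264321.
Step 4: Compare |C| = 203409 to 264321: satisfied.
The claimed |C| lies below the Hamming bound.


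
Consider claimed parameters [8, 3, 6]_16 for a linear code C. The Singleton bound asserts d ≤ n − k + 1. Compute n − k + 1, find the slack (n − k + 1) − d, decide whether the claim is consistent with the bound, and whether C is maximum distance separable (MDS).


Singleton RHS = n − k + 1 = 6, slack = 0, bound satisfied, MDS.

Singleton bound: d ≤ n − k + 1.
Here n = 8, k = 3, so n − k + 1 = 6.
Given d = 6, check d ≤ 6: YES.
Slack = (n − k + 1) − d = 0.
The code is MDS (slack = 0).
Description: the claimed parameters are [8, 3, 6]_16; such a code would be MDS (meets Singleton bound).


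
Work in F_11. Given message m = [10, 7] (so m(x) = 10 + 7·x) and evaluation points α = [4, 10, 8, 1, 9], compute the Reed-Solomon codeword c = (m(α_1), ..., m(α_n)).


c = [5, 3, 0, 6, 7]

Message polynomial: m(x) = 10 + 7·x (mod 11).
For each evaluation point α_i, compute m(α_i) mod 11:
  α_1 = 4: Horner steps 7 → 5, so m(4) = 5.
  α_2 = 10: Horner steps 7 → 3, so m(10) = 3.
  α_3 = 8: Horner steps 7 → 0, so m(8) = 0.
  α_4 = 1: Horner steps 7 → 6, so m(1) = 6.
  α_5 = 9: Horner steps 7 → 7, so m(9) = 7.
Codeword c = [5, 3, 0, 6, 7] ∈ F_11^5.


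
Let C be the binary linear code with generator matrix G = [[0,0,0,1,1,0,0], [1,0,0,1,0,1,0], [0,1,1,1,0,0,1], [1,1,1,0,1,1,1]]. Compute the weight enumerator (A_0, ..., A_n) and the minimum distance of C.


Weight distribution: A_0 = 1, A_1 = 2, A_2 = 2, A_3 = 3, A_4 = 3, A_5 = 2, A_6 = 2, A_7 = 1. Minimum distance d = 1.

Enumerate all 2^4 = 16 messages m ∈ F_2^4.
For each, compute codeword c = mG in F_2^7, then tally its weight.
  m = 0000 → c = 0000000, weight = 0.
  m = 1000 → c = 0001100, weight = 2.
  m = 0100 → c = 1001010, weight = 3.
  m = 1100 → c = 1000110, weight = 3.
  m = 0010 → c = 0111001, weight = 4.
  m = 1010 → c = 0110101, weight = 4.
  m = 0110 → c = 1110011, weight = 5.
  m = 1110 → c = 1111111, weight = 7.
  m = 0001 → c = 1110111, weight = 6.
  m = 1001 → c = 1111011, weight = 6.
  m = 0101 → c = 0111101, weight = 5.
  m = 1101 → c = 0110001, weight = 3.
  m = 0011 → c = 1001110, weight = 4.
  m = 1011 → c = 1000010, weight = 2.
  m = 0111 → c = 0000100, weight = 1.
  m = 1111 → c = 0001000, weight = 1.
Tally weights:
  weight 0: 1 codewords.
  weight 1: 2 codewords.
  weight 2: 2 codewords.
  weight 3: 3 codewords.
  weight 4: 3 codewords.
  weight 5: 2 codewords.
  weight 6: 2 codewords.
  weight 7: 1 codewords.
Minimum distance d = smallest w > 0 with A_w > 0 = 1.
Sanity: Σ A_w = 16 = 2^4 = 16 ✓.


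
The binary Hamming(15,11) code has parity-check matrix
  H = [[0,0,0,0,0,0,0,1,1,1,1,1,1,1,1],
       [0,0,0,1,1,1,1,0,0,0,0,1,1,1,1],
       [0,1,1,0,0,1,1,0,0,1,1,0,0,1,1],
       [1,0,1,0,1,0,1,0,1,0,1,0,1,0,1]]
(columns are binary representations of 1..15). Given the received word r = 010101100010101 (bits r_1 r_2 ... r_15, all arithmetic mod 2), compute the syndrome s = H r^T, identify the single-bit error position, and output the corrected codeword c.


s = (1, 1, 1, 0)^T, error position = 14, corrected codeword c = 010101100010111

Compute s = H r^T mod 2 one row at a time:
  s_1 = 0 + 0 + 0 + 1 + 0 + 1 + 0 + 1 = 3 ≡ 1 (mod 2).
  s_2 = 1 + 0 + 1 + 1 + 0 + 1 + 0 + 1 = 5 ≡ 1 (mod 2).
  s_3 = 1 + 0 + 1 + 1 + 0 + 1 + 0 + 1 = 5 ≡ 1 (mod 2).
  s_4 = 0 + 0 + 0 + 1 + 0 + 1 + 1 + 1 = 4 ≡ 0 (mod 2).
s = (1, 1, 1, 0)^T — this equals column 14 of H (binary 1110), so error is at position 14.
Correct: flip bit 14 of r = 010101100010101 to get c = 010101100010111.


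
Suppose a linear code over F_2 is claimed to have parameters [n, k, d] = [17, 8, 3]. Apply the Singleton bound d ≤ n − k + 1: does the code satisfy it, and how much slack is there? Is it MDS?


Singleton RHS = n − k + 1 = 10, slack = 7, bound satisfied, not MDS.

Singleton bound: d ≤ n − k + 1.
Here n = 17, k = 8, so n − k + 1 = 10.
Given d = 3, check d ≤ 10: YES.
Slack = (n − k + 1) − d = 7.
The code is NOT MDS (slack = 7 > 0).
Description: the claimed parameters are [17, 8, 3]_2; such a code would be non-MDS.


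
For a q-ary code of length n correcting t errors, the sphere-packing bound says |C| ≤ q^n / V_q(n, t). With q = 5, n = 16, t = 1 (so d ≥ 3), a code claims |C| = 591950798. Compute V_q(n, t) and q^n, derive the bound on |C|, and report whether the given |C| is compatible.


V_q(n, t) = 65, q^n = 152587890625, Hamming bound = 2347506009, |C| = 591950798 ≤ bound (satisfied).

Step 1: Compute V_q(n, t) = Σ_{j=0}^1 C(n, j) (q−1)^j.
  j = 0: C(16,0)·(4)^0 = 1·1 = 1.
  j = 1: C(16,1)·(4)^1 = 16·4 = 64.
  V_q(n, t) = 1 + 64 = 65.
Step 2: q^n = 5^16 = 152587890625.
Step 3: Hamming bound ⌊q^n / V_q(n,t)⌋ = ⌊152587890625/65⌋ = 2347506009.
Step 4: Compare |C| = 591950798 to 2347506009: satisfied.
The claimed |C| lies below the Hamming bound.


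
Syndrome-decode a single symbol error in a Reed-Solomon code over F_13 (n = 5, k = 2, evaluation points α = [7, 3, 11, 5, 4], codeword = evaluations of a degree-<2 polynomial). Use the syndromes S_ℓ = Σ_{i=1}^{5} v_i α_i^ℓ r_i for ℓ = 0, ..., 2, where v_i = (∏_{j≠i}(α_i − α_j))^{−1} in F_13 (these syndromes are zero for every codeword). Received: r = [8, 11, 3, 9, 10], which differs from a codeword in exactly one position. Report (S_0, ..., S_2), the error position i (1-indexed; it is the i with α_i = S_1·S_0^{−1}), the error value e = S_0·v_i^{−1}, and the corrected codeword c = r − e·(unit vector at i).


S = (5, 9, 11), error at position 1, error magnitude e = 1, c = [7, 11, 3, 9, 10].

Step 1: column multipliers v_i = (∏_{j≠i}(α_i − α_j))^{−1} mod 13.
  i = 1 (α = 7): (7−3)(7−11)(7−5)(7−4) = 4·(−4)·2·3 = −96 ≡ 8, so v_1 = 8^{−1} = 5 (mod 13).
  i = 2 (α = 3): (3−7)(3−11)(3−5)(3−4) = (−4)·(−8)·(−2)·(−1) = 64 ≡ 12, so v_2 = 12^{−1} = 12 (mod 13).
  i = 3 (α = 11): (11−7)(11−3)(11−5)(11−4) = 4·8·6·7 = 1344 ≡ 5, so v_3 = 5^{−1} = 8 (mod 13).
  i = 4 (α = 5): (5−7)(5−3)(5−11)(5−4) = (−2)·2·(−6)·1 = 24 ≡ 11, so v_4 = 11^{−1} = 6 (mod 13).
  i = 5 (α = 4): (4−7)(4−3)(4−11)(4−5) = (−3)·1·(−7)·(−1) = −21 ≡ 5, so v_5 = 5^{−1} = 8 (mod 13).
  v = [5, 12, 8, 6, 8].
Step 2: syndromes of r = [8, 11, 3, 9, 10] (all sums mod 13).
  S_0 = Σ v_i r_i = 5·8 + 12·11 + 8·3 + 6·9 + 8·10 = 330 ≡ 5.
  S_1 = Σ v_i α_i r_i = 5·7·8 + 12·3·11 + 8·11·3 + 6·5·9 + 8·4·10 = 1530 ≡ 9.
  α_i^2 mod 13 = [10, 9, 4, 12, 3].
  S_2 = Σ v_i α_i^2 r_i = 5·10·8 + 12·9·11 + 8·4·3 + 6·12·9 + 8·3·10 = 2572 ≡ 11.
  S = (5, 9, 11) ≠ 0, so r is not a codeword (an error is present).
Step 3: locate the error. For a single error e at position i, S_ℓ = v_i·e·α_i^ℓ, so α_err = S_1/S_0.
  S_0^{−1} = 5^{−1} = 8 (mod 13), so α_err = 9·8 = 72 ≡ 7 = α_1. Error position i = 1.
  Consistency check: S_2/S_1 = 11·3 = 33 ≡ 7 = α_err ✓ (single-error assumption holds).
Step 4: error magnitude e = S_0/v_1 = S_0·∏_{j≠1}(α_1 − α_j) = 5·8 = 40 ≡ 1 (mod 13).
Step 5: correct position 1: c_1 = r_1 − e = 8 − 1 ≡ 7 (mod 13). Hence c = [7, 11, 3, 9, 10].
  Check: interpolating c through the α_i gives m(x) = 1 + 12·x (degree < 2) with m(α_i) = c_i for every i, so c is indeed a codeword.


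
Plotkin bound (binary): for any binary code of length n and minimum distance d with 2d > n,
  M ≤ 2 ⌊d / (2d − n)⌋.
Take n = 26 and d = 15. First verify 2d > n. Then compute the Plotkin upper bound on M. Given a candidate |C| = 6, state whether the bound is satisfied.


Plotkin bound M ≤ 6; given |C| = 6 ≤ bound (satisfied).

Check applicability: 2d = 30, n = 26.
2d − n = 4 > 0, so Plotkin applies.
Compute d/(2d−n) = 15/4 ≈ 3.7500.
⌊d/(2d−n)⌋ = 3.
Plotkin bound: M ≤ 2·3 = 6.
Given |C| = 6, check: satisfied.
This |C| is at the Plotkin bound.


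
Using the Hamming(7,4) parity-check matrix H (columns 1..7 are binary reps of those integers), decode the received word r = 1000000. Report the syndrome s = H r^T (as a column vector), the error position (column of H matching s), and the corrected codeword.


s = (0, 0, 1)^T, error position = 1, corrected codeword c = 0000000

Compute s = H r^T mod 2 one row at a time:
  s_1 = 0 + 0 + 0 + 0 = 0 ≡ 0 (mod 2).
  s_2 = 0 + 0 + 0 + 0 = 0 ≡ 0 (mod 2).
  s_3 = 1 + 0 + 0 + 0 = 1 ≡ 1 (mod 2).
s = (0, 0, 1)^T — this equals column 1 of H (binary 001), so error is at position 1.
Correct: flip bit 1 of r = 1000000 to get c = 0000000.


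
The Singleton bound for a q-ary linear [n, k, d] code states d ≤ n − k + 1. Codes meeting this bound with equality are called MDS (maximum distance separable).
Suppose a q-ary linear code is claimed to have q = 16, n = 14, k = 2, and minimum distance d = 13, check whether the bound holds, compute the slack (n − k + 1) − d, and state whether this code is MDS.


Singleton RHS = n − k + 1 = 13, slack = 0, bound satisfied, MDS.

Singleton bound: d ≤ n − k + 1.
Here n = 14, k = 2, so n − k + 1 = 13.
Given d = 13, check d ≤ 13: YES.
Slack = (n − k + 1) − d = 0.
The code is MDS (slack = 0).
Description: the claimed parameters are [14, 2, 13]_16; such a code would be MDS (meets Singleton bound).


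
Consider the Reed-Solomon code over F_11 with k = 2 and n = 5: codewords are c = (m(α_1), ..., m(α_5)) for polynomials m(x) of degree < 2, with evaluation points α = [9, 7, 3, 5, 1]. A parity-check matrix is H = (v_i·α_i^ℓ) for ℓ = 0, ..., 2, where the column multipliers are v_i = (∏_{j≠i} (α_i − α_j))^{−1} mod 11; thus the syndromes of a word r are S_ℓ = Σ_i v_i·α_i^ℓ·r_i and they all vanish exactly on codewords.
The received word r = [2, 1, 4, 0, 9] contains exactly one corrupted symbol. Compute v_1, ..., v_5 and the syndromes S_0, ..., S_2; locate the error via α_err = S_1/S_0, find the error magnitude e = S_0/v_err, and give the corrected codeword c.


S = (9, 5, 4), error at position 3, error magnitude e = 5, c = [2, 1, 10, 0, 9].

Step 1: column multipliers v_i = (∏_{j≠i}(α_i − α_j))^{−1} mod 11.
  i = 1 (α = 9): (9−7)(9−3)(9−5)(9−1) = 2·6·4·8 = 384 ≡ 10, so v_1 = 10^{−1} = 10 (mod 11).
  i = 2 (α = 7): (7−9)(7−3)(7−5)(7−1) = (−2)·4·2·6 = −96 ≡ 3, so v_2 = 3^{−1} = 4 (mod 11).
  i = 3 (α = 3): (3−9)(3−7)(3−5)(3−1) = (−6)·(−4)·(−2)·2 = −96 ≡ 3, so v_3 = 3^{−1} = 4 (mod 11).
  i = 4 (α = 5): (5−9)(5−7)(5−3)(5−1) = (−4)·(−2)·2·4 = 64 ≡ 9, so v_4 = 9^{−1} = 5 (mod 11).
  i = 5 (α = 1): (1−9)(1−7)(1−3)(1−5) = (−8)·(−6)·(−2)·(−4) = 384 ≡ 10, so v_5 = 10^{−1} = 10 (mod 11).
  v = [10, 4, 4, 5, 10].
Step 2: syndromes of r = [2, 1, 4, 0, 9] (all sums mod 11).
  S_0 = Σ v_i r_i = 10·2 + 4·1 + 4·4 + 5·0 + 10·9 = 130 ≡ 9.
  S_1 = Σ v_i α_i r_i = 10·9·2 + 4·7·1 + 4·3·4 + 5·5·0 + 10·1·9 = 346 ≡ 5.
  α_i^2 mod 11 = [4, 5, 9, 3, 1].
  S_2 = Σ v_i α_i^2 r_i = 10·4·2 + 4·5·1 + 4·9·4 + 5·3·0 + 10·1·9 = 334 ≡ 4.
  S = (9, 5, 4) ≠ 0, so r is not a codeword (an error is present).
Step 3: locate the error. For a single error e at position i, S_ℓ = v_i·e·α_i^ℓ, so α_err = S_1/S_0.
  S_0^{−1} = 9^{−1} = 5 (mod 11), so α_err = 5·5 = 25 ≡ 3 = α_3. Error position i = 3.
  Consistency check: S_2/S_1 = 4·9 = 36 ≡ 3 = α_err ✓ (single-error assumption holds).
Step 4: error magnitude e = S_0/v_3 = S_0·∏_{j≠3}(α_3 − α_j) = 9·3 = 27 ≡ 5 (mod 11).
Step 5: correct position 3: c_3 = r_3 − e = 4 − 5 ≡ 10 (mod 11). Hence c = [2, 1, 10, 0, 9].
  Check: interpolating c through the α_i gives m(x) = 3 + 6·x (degree < 2) with m(α_i) = c_i for every i, so c is indeed a codeword.


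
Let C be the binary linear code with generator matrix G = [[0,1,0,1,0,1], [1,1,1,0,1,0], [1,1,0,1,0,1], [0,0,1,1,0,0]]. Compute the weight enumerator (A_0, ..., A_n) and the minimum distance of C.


Weight distribution: A_0 = 1, A_1 = 1, A_2 = 2, A_3 = 6, A_4 = 5, A_5 = 1. Minimum distance d = 1.

Enumerate all 2^4 = 16 messages m ∈ F_2^4.
For each, compute codeword c = mG in F_2^6, then tally its weight.
  m = 0000 → c = 000000, weight = 0.
  m = 1000 → c = 010101, weight = 3.
  m = 0100 → c = 111010, weight = 4.
  m = 1100 → c = 101111, weight = 5.
  m = 0010 → c = 110101, weight = 4.
  m = 1010 → c = 100000, weight = 1.
  m = 0110 → c = 001111, weight = 4.
  m = 1110 → c = 011010, weight = 3.
  m = 0001 → c = 001100, weight = 2.
  m = 1001 → c = 011001, weight = 3.
  m = 0101 → c = 110110, weight = 4.
  m = 1101 → c = 100011, weight = 3.
  m = 0011 → c = 111001, weight = 4.
  m = 1011 → c = 101100, weight = 3.
  m = 0111 → c = 000011, weight = 2.
  m = 1111 → c = 010110, weight = 3.
Tally weights:
  weight 0: 1 codewords.
  weight 1: 1 codewords.
  weight 2: 2 codewords.
  weight 3: 6 codewords.
  weight 4: 5 codewords.
  weight 5: 1 codewords.
Minimum distance d = smallest w > 0 with A_w > 0 = 1.
Sanity: Σ A_w = 16 = 2^4 = 16 ✓.


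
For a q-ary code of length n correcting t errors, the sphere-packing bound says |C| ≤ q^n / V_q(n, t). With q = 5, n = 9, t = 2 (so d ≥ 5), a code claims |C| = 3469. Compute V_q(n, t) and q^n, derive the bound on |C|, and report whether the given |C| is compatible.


V_q(n, t) = 613, q^n = 1953125, Hamming bound = 3186, |C| = 3469 > bound (violated).

Step 1: Compute V_q(n, t) = Σ_{j=0}^2 C(n, j) (q−1)^j.
  j = 0: C(9,0)·(4)^0 = 1·1 = 1.
  j = 1: C(9,1)·(4)^1 = 9·4 = 36.
  j = 2: C(9,2)·(4)^2 = 36·16 = 576.
  V_q(n, t) = 1 + 36 + 576 = 613.
Step 2: q^n = 5^9 = 1953125.
Step 3: Hamming bound ⌊q^n / V_q(n,t)⌋ = ⌊1953125/613⌋ = 3186.
Step 4: Compare |C| = 3469 to 3186: violated.
The claimed |C| lies above the Hamming bound, so no 5-ary code of length 9 with d ≥ 5 can have 3469 codewords.


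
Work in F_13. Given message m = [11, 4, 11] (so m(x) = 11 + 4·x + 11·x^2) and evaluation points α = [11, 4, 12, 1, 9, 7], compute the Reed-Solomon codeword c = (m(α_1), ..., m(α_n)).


c = [8, 8, 5, 0, 2, 6]

Message polynomial: m(x) = 11 + 4·x + 11·x^2 (mod 13).
For each evaluation point α_i, compute m(α_i) mod 13:
  α_1 = 11: Horner steps 11 → 8 → 8, so m(11) = 8.
  α_2 = 4: Horner steps 11 → 9 → 8, so m(4) = 8.
  α_3 = 12: Horner steps 11 → 6 → 5, so m(12) = 5.
  α_4 = 1: Horner steps 11 → 2 → 0, so m(1) = 0.
  α_5 = 9: Horner steps 11 → 12 → 2, so m(9) = 2.
  α_6 = 7: Horner steps 11 → 3 → 6, so m(7) = 6.
Codeword c = [8, 8, 5, 0, 2, 6] ∈ F_13^6.


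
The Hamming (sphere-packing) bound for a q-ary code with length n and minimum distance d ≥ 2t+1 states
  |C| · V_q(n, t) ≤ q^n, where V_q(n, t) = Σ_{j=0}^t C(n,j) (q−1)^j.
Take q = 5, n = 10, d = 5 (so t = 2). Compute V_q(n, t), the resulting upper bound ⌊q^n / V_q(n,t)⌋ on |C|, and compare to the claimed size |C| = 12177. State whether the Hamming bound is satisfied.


V_q(n, t) = 761, q^n = 9765625, Hamming bound = 12832, |C| = 12177 ≤ bound (satisfied).

Step 1: Compute V_q(n, t) = Σ_{j=0}^2 C(n, j) (q−1)^j.
  j = 0: C(10,0)·(4)^0 = 1·1 = 1.
  j = 1: C(10,1)·(4)^1 = 10·4 = 40.
  j = 2: C(10,2)·(4)^2 = 45·16 = 720.
  V_q(n, t) = 1 + 40 + 720 = 761.
Step 2: q^n = 5^10 = 9765625.
Step 3: Hamming bound ⌊q^n / V_q(n,t)⌋ = ⌊9765625/761⌋ = 12832.
Step 4: Compare |C| = 12177 to 12832: satisfied.
The claimed |C| lies below the Hamming bound.
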